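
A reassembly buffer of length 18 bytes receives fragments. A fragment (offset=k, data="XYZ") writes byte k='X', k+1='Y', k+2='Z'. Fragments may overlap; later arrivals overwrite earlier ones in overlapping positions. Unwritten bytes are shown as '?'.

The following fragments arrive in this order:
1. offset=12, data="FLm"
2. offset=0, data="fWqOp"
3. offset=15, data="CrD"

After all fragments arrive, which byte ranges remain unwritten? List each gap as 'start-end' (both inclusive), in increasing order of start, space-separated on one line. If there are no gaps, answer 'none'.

Fragment 1: offset=12 len=3
Fragment 2: offset=0 len=5
Fragment 3: offset=15 len=3
Gaps: 5-11

Answer: 5-11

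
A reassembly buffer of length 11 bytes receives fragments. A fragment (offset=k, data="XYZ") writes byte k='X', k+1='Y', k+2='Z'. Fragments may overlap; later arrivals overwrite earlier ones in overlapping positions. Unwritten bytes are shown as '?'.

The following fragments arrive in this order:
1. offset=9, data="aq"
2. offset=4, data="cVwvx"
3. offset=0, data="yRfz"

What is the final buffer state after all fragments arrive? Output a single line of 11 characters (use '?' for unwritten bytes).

Answer: yRfzcVwvxaq

Derivation:
Fragment 1: offset=9 data="aq" -> buffer=?????????aq
Fragment 2: offset=4 data="cVwvx" -> buffer=????cVwvxaq
Fragment 3: offset=0 data="yRfz" -> buffer=yRfzcVwvxaq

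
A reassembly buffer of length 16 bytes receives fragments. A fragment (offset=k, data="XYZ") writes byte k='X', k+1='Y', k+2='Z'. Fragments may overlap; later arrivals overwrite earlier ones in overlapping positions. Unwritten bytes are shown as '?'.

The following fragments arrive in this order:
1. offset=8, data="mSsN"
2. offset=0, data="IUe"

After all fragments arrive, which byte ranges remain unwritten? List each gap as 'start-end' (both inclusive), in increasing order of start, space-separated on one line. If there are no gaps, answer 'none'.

Fragment 1: offset=8 len=4
Fragment 2: offset=0 len=3
Gaps: 3-7 12-15

Answer: 3-7 12-15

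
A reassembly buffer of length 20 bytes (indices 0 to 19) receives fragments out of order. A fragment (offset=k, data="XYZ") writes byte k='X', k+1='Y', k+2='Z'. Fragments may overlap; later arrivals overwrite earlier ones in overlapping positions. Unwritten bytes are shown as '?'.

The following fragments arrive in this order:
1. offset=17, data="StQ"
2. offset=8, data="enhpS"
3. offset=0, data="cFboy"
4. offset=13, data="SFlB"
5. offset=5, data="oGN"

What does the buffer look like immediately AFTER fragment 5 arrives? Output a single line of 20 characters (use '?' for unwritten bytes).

Fragment 1: offset=17 data="StQ" -> buffer=?????????????????StQ
Fragment 2: offset=8 data="enhpS" -> buffer=????????enhpS????StQ
Fragment 3: offset=0 data="cFboy" -> buffer=cFboy???enhpS????StQ
Fragment 4: offset=13 data="SFlB" -> buffer=cFboy???enhpSSFlBStQ
Fragment 5: offset=5 data="oGN" -> buffer=cFboyoGNenhpSSFlBStQ

Answer: cFboyoGNenhpSSFlBStQ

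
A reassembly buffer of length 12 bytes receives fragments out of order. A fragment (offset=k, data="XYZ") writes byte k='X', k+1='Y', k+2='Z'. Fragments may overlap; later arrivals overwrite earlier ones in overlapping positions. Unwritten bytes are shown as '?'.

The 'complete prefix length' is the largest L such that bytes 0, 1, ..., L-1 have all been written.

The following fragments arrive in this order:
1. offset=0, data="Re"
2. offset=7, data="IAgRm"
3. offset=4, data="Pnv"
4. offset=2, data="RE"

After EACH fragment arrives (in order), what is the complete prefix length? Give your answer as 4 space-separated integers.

Answer: 2 2 2 12

Derivation:
Fragment 1: offset=0 data="Re" -> buffer=Re?????????? -> prefix_len=2
Fragment 2: offset=7 data="IAgRm" -> buffer=Re?????IAgRm -> prefix_len=2
Fragment 3: offset=4 data="Pnv" -> buffer=Re??PnvIAgRm -> prefix_len=2
Fragment 4: offset=2 data="RE" -> buffer=ReREPnvIAgRm -> prefix_len=12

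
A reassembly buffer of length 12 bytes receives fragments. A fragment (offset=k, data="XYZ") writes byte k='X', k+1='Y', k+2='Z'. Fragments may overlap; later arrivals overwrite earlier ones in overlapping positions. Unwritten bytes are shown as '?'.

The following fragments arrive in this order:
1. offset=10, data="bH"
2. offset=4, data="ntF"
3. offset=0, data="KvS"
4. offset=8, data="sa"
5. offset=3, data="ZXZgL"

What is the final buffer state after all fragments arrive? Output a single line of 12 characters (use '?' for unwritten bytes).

Fragment 1: offset=10 data="bH" -> buffer=??????????bH
Fragment 2: offset=4 data="ntF" -> buffer=????ntF???bH
Fragment 3: offset=0 data="KvS" -> buffer=KvS?ntF???bH
Fragment 4: offset=8 data="sa" -> buffer=KvS?ntF?sabH
Fragment 5: offset=3 data="ZXZgL" -> buffer=KvSZXZgLsabH

Answer: KvSZXZgLsabH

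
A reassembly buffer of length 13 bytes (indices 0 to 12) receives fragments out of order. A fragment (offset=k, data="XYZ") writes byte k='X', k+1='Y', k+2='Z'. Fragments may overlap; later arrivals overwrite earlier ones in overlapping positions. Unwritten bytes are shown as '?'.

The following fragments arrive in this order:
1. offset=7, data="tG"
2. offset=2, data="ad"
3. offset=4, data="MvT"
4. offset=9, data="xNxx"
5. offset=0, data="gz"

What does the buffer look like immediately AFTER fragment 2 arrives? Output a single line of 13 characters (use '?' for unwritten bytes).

Fragment 1: offset=7 data="tG" -> buffer=???????tG????
Fragment 2: offset=2 data="ad" -> buffer=??ad???tG????

Answer: ??ad???tG????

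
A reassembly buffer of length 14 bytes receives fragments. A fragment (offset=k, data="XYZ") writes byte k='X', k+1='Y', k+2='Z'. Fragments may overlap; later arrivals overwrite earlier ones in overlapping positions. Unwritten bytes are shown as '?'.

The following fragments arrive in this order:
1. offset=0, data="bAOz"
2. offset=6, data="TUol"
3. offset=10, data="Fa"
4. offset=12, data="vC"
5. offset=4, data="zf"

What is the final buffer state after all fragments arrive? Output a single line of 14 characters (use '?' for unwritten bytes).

Fragment 1: offset=0 data="bAOz" -> buffer=bAOz??????????
Fragment 2: offset=6 data="TUol" -> buffer=bAOz??TUol????
Fragment 3: offset=10 data="Fa" -> buffer=bAOz??TUolFa??
Fragment 4: offset=12 data="vC" -> buffer=bAOz??TUolFavC
Fragment 5: offset=4 data="zf" -> buffer=bAOzzfTUolFavC

Answer: bAOzzfTUolFavC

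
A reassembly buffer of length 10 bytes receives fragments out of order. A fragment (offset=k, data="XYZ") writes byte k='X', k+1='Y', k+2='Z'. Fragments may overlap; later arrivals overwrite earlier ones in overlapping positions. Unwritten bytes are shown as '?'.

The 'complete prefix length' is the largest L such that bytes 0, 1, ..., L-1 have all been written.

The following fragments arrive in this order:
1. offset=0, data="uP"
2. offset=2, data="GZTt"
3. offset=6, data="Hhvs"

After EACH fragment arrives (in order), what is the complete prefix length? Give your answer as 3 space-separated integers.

Fragment 1: offset=0 data="uP" -> buffer=uP???????? -> prefix_len=2
Fragment 2: offset=2 data="GZTt" -> buffer=uPGZTt???? -> prefix_len=6
Fragment 3: offset=6 data="Hhvs" -> buffer=uPGZTtHhvs -> prefix_len=10

Answer: 2 6 10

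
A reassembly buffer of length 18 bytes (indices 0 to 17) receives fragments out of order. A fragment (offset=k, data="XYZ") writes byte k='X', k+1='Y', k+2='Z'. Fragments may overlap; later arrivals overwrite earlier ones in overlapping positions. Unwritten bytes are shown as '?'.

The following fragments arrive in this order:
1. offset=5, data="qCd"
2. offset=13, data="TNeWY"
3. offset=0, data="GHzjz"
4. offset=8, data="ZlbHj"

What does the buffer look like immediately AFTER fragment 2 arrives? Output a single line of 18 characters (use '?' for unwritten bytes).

Answer: ?????qCd?????TNeWY

Derivation:
Fragment 1: offset=5 data="qCd" -> buffer=?????qCd??????????
Fragment 2: offset=13 data="TNeWY" -> buffer=?????qCd?????TNeWY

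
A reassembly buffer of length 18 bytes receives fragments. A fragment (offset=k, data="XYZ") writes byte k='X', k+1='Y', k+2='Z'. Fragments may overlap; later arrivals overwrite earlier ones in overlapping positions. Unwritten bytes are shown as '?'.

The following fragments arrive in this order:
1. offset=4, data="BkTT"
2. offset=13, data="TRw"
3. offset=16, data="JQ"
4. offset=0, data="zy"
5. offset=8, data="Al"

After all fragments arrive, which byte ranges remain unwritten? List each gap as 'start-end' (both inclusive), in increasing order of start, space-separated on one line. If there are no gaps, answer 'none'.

Fragment 1: offset=4 len=4
Fragment 2: offset=13 len=3
Fragment 3: offset=16 len=2
Fragment 4: offset=0 len=2
Fragment 5: offset=8 len=2
Gaps: 2-3 10-12

Answer: 2-3 10-12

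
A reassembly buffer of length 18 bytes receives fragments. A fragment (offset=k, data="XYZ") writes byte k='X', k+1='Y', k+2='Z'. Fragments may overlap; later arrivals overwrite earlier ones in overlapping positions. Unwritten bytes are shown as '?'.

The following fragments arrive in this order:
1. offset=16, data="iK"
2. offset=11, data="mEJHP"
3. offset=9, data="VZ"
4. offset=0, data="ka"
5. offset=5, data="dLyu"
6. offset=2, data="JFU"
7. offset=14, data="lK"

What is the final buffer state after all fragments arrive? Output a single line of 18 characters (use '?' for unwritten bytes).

Answer: kaJFUdLyuVZmEJlKiK

Derivation:
Fragment 1: offset=16 data="iK" -> buffer=????????????????iK
Fragment 2: offset=11 data="mEJHP" -> buffer=???????????mEJHPiK
Fragment 3: offset=9 data="VZ" -> buffer=?????????VZmEJHPiK
Fragment 4: offset=0 data="ka" -> buffer=ka???????VZmEJHPiK
Fragment 5: offset=5 data="dLyu" -> buffer=ka???dLyuVZmEJHPiK
Fragment 6: offset=2 data="JFU" -> buffer=kaJFUdLyuVZmEJHPiK
Fragment 7: offset=14 data="lK" -> buffer=kaJFUdLyuVZmEJlKiK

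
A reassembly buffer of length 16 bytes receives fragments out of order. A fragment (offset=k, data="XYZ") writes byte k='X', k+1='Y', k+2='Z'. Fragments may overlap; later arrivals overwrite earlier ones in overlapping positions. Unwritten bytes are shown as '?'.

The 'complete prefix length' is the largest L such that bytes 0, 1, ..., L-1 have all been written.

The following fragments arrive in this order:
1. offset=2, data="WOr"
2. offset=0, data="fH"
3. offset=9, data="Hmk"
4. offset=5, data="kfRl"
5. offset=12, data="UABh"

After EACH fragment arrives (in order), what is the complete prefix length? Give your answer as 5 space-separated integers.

Answer: 0 5 5 12 16

Derivation:
Fragment 1: offset=2 data="WOr" -> buffer=??WOr??????????? -> prefix_len=0
Fragment 2: offset=0 data="fH" -> buffer=fHWOr??????????? -> prefix_len=5
Fragment 3: offset=9 data="Hmk" -> buffer=fHWOr????Hmk???? -> prefix_len=5
Fragment 4: offset=5 data="kfRl" -> buffer=fHWOrkfRlHmk???? -> prefix_len=12
Fragment 5: offset=12 data="UABh" -> buffer=fHWOrkfRlHmkUABh -> prefix_len=16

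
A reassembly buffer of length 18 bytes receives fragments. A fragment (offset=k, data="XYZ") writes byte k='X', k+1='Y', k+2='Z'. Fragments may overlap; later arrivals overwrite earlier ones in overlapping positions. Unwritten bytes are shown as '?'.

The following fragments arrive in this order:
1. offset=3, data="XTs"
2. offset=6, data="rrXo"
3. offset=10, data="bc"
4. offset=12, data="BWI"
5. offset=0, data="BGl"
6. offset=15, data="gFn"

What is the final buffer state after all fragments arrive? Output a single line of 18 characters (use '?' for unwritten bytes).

Fragment 1: offset=3 data="XTs" -> buffer=???XTs????????????
Fragment 2: offset=6 data="rrXo" -> buffer=???XTsrrXo????????
Fragment 3: offset=10 data="bc" -> buffer=???XTsrrXobc??????
Fragment 4: offset=12 data="BWI" -> buffer=???XTsrrXobcBWI???
Fragment 5: offset=0 data="BGl" -> buffer=BGlXTsrrXobcBWI???
Fragment 6: offset=15 data="gFn" -> buffer=BGlXTsrrXobcBWIgFn

Answer: BGlXTsrrXobcBWIgFn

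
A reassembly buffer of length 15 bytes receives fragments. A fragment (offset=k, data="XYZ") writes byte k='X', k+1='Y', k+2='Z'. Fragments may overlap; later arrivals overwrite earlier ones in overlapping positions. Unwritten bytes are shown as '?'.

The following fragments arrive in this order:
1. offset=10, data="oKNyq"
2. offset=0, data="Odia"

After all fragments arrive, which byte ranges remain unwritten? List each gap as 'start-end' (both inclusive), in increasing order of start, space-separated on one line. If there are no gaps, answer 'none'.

Answer: 4-9

Derivation:
Fragment 1: offset=10 len=5
Fragment 2: offset=0 len=4
Gaps: 4-9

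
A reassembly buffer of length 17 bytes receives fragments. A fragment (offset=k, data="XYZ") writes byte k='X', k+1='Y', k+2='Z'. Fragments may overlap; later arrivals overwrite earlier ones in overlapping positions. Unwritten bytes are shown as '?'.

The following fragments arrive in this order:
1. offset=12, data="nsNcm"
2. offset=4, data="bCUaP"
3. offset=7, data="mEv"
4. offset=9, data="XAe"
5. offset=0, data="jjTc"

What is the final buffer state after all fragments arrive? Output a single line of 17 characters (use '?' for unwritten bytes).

Answer: jjTcbCUmEXAensNcm

Derivation:
Fragment 1: offset=12 data="nsNcm" -> buffer=????????????nsNcm
Fragment 2: offset=4 data="bCUaP" -> buffer=????bCUaP???nsNcm
Fragment 3: offset=7 data="mEv" -> buffer=????bCUmEv??nsNcm
Fragment 4: offset=9 data="XAe" -> buffer=????bCUmEXAensNcm
Fragment 5: offset=0 data="jjTc" -> buffer=jjTcbCUmEXAensNcm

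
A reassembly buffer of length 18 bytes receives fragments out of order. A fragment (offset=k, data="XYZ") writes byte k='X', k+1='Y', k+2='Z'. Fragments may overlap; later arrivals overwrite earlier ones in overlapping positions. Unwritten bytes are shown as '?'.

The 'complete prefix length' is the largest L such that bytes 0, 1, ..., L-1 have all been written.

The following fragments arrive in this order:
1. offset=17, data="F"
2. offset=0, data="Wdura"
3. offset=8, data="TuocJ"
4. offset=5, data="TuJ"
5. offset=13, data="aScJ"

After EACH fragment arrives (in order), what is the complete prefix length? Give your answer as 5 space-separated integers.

Fragment 1: offset=17 data="F" -> buffer=?????????????????F -> prefix_len=0
Fragment 2: offset=0 data="Wdura" -> buffer=Wdura????????????F -> prefix_len=5
Fragment 3: offset=8 data="TuocJ" -> buffer=Wdura???TuocJ????F -> prefix_len=5
Fragment 4: offset=5 data="TuJ" -> buffer=WduraTuJTuocJ????F -> prefix_len=13
Fragment 5: offset=13 data="aScJ" -> buffer=WduraTuJTuocJaScJF -> prefix_len=18

Answer: 0 5 5 13 18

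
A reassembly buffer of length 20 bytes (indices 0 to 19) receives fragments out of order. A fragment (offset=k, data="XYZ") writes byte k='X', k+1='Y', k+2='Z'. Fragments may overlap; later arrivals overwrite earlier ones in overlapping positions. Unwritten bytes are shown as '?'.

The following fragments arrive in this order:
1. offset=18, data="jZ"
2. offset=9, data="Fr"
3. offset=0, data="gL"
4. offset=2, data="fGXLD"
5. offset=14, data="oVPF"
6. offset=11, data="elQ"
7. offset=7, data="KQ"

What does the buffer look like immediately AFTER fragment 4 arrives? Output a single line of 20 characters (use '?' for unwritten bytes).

Fragment 1: offset=18 data="jZ" -> buffer=??????????????????jZ
Fragment 2: offset=9 data="Fr" -> buffer=?????????Fr???????jZ
Fragment 3: offset=0 data="gL" -> buffer=gL???????Fr???????jZ
Fragment 4: offset=2 data="fGXLD" -> buffer=gLfGXLD??Fr???????jZ

Answer: gLfGXLD??Fr???????jZ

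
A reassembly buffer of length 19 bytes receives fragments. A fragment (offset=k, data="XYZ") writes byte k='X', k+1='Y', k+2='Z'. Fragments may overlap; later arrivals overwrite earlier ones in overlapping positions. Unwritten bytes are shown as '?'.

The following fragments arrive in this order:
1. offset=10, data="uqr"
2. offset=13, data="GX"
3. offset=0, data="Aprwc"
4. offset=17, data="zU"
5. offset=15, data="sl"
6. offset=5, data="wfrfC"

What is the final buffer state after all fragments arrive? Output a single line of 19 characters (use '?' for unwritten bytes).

Fragment 1: offset=10 data="uqr" -> buffer=??????????uqr??????
Fragment 2: offset=13 data="GX" -> buffer=??????????uqrGX????
Fragment 3: offset=0 data="Aprwc" -> buffer=Aprwc?????uqrGX????
Fragment 4: offset=17 data="zU" -> buffer=Aprwc?????uqrGX??zU
Fragment 5: offset=15 data="sl" -> buffer=Aprwc?????uqrGXslzU
Fragment 6: offset=5 data="wfrfC" -> buffer=AprwcwfrfCuqrGXslzU

Answer: AprwcwfrfCuqrGXslzU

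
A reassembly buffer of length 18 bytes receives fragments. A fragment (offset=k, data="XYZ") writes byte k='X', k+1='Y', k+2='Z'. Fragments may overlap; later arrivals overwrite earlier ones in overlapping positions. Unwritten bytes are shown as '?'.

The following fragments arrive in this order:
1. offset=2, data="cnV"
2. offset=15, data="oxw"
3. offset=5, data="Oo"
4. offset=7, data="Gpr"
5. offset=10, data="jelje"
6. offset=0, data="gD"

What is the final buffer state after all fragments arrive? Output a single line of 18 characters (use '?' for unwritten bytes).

Fragment 1: offset=2 data="cnV" -> buffer=??cnV?????????????
Fragment 2: offset=15 data="oxw" -> buffer=??cnV??????????oxw
Fragment 3: offset=5 data="Oo" -> buffer=??cnVOo????????oxw
Fragment 4: offset=7 data="Gpr" -> buffer=??cnVOoGpr?????oxw
Fragment 5: offset=10 data="jelje" -> buffer=??cnVOoGprjeljeoxw
Fragment 6: offset=0 data="gD" -> buffer=gDcnVOoGprjeljeoxw

Answer: gDcnVOoGprjeljeoxw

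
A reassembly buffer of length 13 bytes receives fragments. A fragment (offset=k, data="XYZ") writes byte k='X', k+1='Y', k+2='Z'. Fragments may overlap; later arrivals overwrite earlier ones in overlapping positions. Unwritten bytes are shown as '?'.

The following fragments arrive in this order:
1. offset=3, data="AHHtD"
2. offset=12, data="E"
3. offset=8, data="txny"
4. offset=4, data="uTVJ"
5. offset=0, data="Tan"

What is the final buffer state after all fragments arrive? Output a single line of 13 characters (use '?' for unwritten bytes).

Fragment 1: offset=3 data="AHHtD" -> buffer=???AHHtD?????
Fragment 2: offset=12 data="E" -> buffer=???AHHtD????E
Fragment 3: offset=8 data="txny" -> buffer=???AHHtDtxnyE
Fragment 4: offset=4 data="uTVJ" -> buffer=???AuTVJtxnyE
Fragment 5: offset=0 data="Tan" -> buffer=TanAuTVJtxnyE

Answer: TanAuTVJtxnyE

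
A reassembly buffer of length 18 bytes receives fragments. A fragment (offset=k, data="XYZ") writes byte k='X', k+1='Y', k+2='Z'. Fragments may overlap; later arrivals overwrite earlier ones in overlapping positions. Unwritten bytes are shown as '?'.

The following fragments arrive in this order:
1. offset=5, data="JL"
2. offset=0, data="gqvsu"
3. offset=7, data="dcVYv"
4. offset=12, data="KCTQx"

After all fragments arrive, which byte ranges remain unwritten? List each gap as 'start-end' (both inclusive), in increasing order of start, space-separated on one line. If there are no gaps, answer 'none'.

Answer: 17-17

Derivation:
Fragment 1: offset=5 len=2
Fragment 2: offset=0 len=5
Fragment 3: offset=7 len=5
Fragment 4: offset=12 len=5
Gaps: 17-17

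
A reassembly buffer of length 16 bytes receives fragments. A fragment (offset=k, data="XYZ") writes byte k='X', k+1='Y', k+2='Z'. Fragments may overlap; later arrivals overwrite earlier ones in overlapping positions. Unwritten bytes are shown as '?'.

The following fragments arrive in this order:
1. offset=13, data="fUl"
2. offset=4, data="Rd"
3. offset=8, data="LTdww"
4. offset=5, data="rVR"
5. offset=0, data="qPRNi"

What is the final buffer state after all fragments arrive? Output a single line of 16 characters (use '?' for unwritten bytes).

Fragment 1: offset=13 data="fUl" -> buffer=?????????????fUl
Fragment 2: offset=4 data="Rd" -> buffer=????Rd???????fUl
Fragment 3: offset=8 data="LTdww" -> buffer=????Rd??LTdwwfUl
Fragment 4: offset=5 data="rVR" -> buffer=????RrVRLTdwwfUl
Fragment 5: offset=0 data="qPRNi" -> buffer=qPRNirVRLTdwwfUl

Answer: qPRNirVRLTdwwfUl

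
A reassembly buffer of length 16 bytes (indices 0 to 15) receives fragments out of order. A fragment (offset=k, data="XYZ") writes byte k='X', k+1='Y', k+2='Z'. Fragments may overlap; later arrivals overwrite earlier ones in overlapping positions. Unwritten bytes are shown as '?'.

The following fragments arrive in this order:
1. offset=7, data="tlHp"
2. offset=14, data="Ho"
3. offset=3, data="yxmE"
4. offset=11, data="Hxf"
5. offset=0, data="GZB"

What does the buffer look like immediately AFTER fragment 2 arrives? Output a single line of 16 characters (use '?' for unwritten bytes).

Fragment 1: offset=7 data="tlHp" -> buffer=???????tlHp?????
Fragment 2: offset=14 data="Ho" -> buffer=???????tlHp???Ho

Answer: ???????tlHp???Ho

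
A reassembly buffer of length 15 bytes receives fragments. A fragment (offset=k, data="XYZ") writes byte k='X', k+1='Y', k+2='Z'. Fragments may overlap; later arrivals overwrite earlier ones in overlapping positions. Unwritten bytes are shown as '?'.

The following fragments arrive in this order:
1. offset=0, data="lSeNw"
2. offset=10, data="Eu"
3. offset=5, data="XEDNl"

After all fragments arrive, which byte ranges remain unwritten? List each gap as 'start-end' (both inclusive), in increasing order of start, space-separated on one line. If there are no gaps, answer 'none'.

Answer: 12-14

Derivation:
Fragment 1: offset=0 len=5
Fragment 2: offset=10 len=2
Fragment 3: offset=5 len=5
Gaps: 12-14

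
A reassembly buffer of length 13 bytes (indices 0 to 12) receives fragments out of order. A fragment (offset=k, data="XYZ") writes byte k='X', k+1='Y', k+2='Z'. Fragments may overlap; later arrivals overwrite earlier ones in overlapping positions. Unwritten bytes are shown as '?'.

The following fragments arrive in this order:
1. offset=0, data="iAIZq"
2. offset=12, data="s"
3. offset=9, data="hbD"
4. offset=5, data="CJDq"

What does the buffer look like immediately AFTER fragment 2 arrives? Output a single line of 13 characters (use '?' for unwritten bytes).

Fragment 1: offset=0 data="iAIZq" -> buffer=iAIZq????????
Fragment 2: offset=12 data="s" -> buffer=iAIZq???????s

Answer: iAIZq???????s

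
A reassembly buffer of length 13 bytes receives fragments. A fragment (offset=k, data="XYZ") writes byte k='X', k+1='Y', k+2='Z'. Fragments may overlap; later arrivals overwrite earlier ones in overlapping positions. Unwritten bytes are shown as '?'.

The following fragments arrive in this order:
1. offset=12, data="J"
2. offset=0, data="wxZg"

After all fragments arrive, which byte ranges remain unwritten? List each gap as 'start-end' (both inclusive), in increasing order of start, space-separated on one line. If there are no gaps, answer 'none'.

Answer: 4-11

Derivation:
Fragment 1: offset=12 len=1
Fragment 2: offset=0 len=4
Gaps: 4-11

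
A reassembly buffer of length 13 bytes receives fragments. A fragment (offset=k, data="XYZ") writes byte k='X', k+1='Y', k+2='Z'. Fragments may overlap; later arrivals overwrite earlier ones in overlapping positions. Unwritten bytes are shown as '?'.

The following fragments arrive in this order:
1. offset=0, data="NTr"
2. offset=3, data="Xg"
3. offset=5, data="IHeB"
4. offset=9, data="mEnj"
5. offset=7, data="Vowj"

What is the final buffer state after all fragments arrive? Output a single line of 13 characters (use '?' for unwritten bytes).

Answer: NTrXgIHVowjnj

Derivation:
Fragment 1: offset=0 data="NTr" -> buffer=NTr??????????
Fragment 2: offset=3 data="Xg" -> buffer=NTrXg????????
Fragment 3: offset=5 data="IHeB" -> buffer=NTrXgIHeB????
Fragment 4: offset=9 data="mEnj" -> buffer=NTrXgIHeBmEnj
Fragment 5: offset=7 data="Vowj" -> buffer=NTrXgIHVowjnj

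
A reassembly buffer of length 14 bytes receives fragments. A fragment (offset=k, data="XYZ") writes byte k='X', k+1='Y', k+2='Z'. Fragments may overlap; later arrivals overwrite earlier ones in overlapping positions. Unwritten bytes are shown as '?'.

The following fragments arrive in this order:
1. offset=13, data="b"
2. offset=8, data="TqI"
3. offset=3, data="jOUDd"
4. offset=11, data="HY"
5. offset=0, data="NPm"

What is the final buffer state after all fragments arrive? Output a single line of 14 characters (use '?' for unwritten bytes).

Fragment 1: offset=13 data="b" -> buffer=?????????????b
Fragment 2: offset=8 data="TqI" -> buffer=????????TqI??b
Fragment 3: offset=3 data="jOUDd" -> buffer=???jOUDdTqI??b
Fragment 4: offset=11 data="HY" -> buffer=???jOUDdTqIHYb
Fragment 5: offset=0 data="NPm" -> buffer=NPmjOUDdTqIHYb

Answer: NPmjOUDdTqIHYb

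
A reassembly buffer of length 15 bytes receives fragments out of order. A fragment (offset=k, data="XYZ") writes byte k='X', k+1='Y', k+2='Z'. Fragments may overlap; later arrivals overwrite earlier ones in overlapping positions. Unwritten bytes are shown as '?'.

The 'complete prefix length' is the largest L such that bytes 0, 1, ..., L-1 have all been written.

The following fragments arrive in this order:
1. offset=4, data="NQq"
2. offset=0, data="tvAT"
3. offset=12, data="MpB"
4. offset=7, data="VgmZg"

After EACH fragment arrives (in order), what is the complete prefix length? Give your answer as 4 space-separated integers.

Answer: 0 7 7 15

Derivation:
Fragment 1: offset=4 data="NQq" -> buffer=????NQq???????? -> prefix_len=0
Fragment 2: offset=0 data="tvAT" -> buffer=tvATNQq???????? -> prefix_len=7
Fragment 3: offset=12 data="MpB" -> buffer=tvATNQq?????MpB -> prefix_len=7
Fragment 4: offset=7 data="VgmZg" -> buffer=tvATNQqVgmZgMpB -> prefix_len=15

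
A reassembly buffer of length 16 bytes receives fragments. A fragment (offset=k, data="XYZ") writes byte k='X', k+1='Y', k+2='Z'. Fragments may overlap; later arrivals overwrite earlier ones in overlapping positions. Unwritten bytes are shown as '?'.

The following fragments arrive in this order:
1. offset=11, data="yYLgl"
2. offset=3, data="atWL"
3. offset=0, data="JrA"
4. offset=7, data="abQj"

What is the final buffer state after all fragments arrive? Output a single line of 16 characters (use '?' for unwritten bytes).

Fragment 1: offset=11 data="yYLgl" -> buffer=???????????yYLgl
Fragment 2: offset=3 data="atWL" -> buffer=???atWL????yYLgl
Fragment 3: offset=0 data="JrA" -> buffer=JrAatWL????yYLgl
Fragment 4: offset=7 data="abQj" -> buffer=JrAatWLabQjyYLgl

Answer: JrAatWLabQjyYLgl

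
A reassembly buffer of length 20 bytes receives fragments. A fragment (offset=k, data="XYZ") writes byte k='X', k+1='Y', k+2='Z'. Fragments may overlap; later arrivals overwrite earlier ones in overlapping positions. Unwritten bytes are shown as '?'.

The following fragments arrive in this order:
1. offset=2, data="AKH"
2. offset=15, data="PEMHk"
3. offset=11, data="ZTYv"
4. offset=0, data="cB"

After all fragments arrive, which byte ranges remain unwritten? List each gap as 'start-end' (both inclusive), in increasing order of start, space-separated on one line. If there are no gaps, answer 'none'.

Fragment 1: offset=2 len=3
Fragment 2: offset=15 len=5
Fragment 3: offset=11 len=4
Fragment 4: offset=0 len=2
Gaps: 5-10

Answer: 5-10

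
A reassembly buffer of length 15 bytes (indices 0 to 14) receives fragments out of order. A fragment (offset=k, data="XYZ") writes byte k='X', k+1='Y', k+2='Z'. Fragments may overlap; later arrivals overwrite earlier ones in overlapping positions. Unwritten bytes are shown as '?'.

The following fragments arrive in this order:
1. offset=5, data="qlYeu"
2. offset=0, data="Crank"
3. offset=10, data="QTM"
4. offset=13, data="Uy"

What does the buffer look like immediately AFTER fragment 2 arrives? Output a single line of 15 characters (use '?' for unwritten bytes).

Fragment 1: offset=5 data="qlYeu" -> buffer=?????qlYeu?????
Fragment 2: offset=0 data="Crank" -> buffer=CrankqlYeu?????

Answer: CrankqlYeu?????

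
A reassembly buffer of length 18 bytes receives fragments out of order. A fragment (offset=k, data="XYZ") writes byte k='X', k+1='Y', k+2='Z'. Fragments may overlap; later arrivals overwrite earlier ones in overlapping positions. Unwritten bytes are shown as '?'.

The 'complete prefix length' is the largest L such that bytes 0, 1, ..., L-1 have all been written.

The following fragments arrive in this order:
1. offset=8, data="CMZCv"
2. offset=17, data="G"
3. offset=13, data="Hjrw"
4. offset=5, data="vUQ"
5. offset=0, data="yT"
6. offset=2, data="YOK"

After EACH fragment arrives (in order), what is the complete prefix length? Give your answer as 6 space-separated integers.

Answer: 0 0 0 0 2 18

Derivation:
Fragment 1: offset=8 data="CMZCv" -> buffer=????????CMZCv????? -> prefix_len=0
Fragment 2: offset=17 data="G" -> buffer=????????CMZCv????G -> prefix_len=0
Fragment 3: offset=13 data="Hjrw" -> buffer=????????CMZCvHjrwG -> prefix_len=0
Fragment 4: offset=5 data="vUQ" -> buffer=?????vUQCMZCvHjrwG -> prefix_len=0
Fragment 5: offset=0 data="yT" -> buffer=yT???vUQCMZCvHjrwG -> prefix_len=2
Fragment 6: offset=2 data="YOK" -> buffer=yTYOKvUQCMZCvHjrwG -> prefix_len=18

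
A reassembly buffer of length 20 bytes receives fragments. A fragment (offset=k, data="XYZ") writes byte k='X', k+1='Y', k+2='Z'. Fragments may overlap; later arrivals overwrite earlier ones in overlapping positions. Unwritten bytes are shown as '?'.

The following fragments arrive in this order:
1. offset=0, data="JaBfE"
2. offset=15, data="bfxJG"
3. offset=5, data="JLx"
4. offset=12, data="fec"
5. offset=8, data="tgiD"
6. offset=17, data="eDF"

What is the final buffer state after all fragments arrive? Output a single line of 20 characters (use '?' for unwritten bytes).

Answer: JaBfEJLxtgiDfecbfeDF

Derivation:
Fragment 1: offset=0 data="JaBfE" -> buffer=JaBfE???????????????
Fragment 2: offset=15 data="bfxJG" -> buffer=JaBfE??????????bfxJG
Fragment 3: offset=5 data="JLx" -> buffer=JaBfEJLx???????bfxJG
Fragment 4: offset=12 data="fec" -> buffer=JaBfEJLx????fecbfxJG
Fragment 5: offset=8 data="tgiD" -> buffer=JaBfEJLxtgiDfecbfxJG
Fragment 6: offset=17 data="eDF" -> buffer=JaBfEJLxtgiDfecbfeDF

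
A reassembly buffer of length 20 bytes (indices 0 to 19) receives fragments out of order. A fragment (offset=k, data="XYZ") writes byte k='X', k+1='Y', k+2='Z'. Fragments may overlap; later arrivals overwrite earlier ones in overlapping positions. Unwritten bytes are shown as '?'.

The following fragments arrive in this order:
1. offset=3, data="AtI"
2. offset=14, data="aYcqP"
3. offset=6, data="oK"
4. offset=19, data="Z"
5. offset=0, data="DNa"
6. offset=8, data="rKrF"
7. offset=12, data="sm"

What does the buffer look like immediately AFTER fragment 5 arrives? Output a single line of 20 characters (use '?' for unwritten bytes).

Answer: DNaAtIoK??????aYcqPZ

Derivation:
Fragment 1: offset=3 data="AtI" -> buffer=???AtI??????????????
Fragment 2: offset=14 data="aYcqP" -> buffer=???AtI????????aYcqP?
Fragment 3: offset=6 data="oK" -> buffer=???AtIoK??????aYcqP?
Fragment 4: offset=19 data="Z" -> buffer=???AtIoK??????aYcqPZ
Fragment 5: offset=0 data="DNa" -> buffer=DNaAtIoK??????aYcqPZ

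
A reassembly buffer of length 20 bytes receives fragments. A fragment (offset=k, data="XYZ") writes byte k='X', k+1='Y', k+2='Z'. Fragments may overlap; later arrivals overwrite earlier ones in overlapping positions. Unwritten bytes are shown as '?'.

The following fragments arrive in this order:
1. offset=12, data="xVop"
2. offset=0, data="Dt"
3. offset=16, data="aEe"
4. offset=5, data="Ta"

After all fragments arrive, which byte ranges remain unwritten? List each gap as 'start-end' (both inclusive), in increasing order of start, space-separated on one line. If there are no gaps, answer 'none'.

Answer: 2-4 7-11 19-19

Derivation:
Fragment 1: offset=12 len=4
Fragment 2: offset=0 len=2
Fragment 3: offset=16 len=3
Fragment 4: offset=5 len=2
Gaps: 2-4 7-11 19-19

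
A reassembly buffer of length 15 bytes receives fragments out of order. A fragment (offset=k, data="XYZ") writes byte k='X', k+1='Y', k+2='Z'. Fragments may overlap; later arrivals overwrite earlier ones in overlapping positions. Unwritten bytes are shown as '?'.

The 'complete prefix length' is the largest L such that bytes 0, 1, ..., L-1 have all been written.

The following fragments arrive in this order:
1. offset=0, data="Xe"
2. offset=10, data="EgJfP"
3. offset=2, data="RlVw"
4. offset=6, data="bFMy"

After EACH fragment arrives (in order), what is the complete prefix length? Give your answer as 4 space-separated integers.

Answer: 2 2 6 15

Derivation:
Fragment 1: offset=0 data="Xe" -> buffer=Xe????????????? -> prefix_len=2
Fragment 2: offset=10 data="EgJfP" -> buffer=Xe????????EgJfP -> prefix_len=2
Fragment 3: offset=2 data="RlVw" -> buffer=XeRlVw????EgJfP -> prefix_len=6
Fragment 4: offset=6 data="bFMy" -> buffer=XeRlVwbFMyEgJfP -> prefix_len=15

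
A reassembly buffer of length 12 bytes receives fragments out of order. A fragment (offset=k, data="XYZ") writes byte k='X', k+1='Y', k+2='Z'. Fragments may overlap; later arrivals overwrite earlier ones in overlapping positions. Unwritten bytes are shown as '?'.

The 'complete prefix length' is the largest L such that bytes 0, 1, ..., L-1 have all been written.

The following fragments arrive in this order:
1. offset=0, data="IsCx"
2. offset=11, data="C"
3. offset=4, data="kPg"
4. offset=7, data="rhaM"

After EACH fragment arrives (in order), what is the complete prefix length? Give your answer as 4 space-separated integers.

Fragment 1: offset=0 data="IsCx" -> buffer=IsCx???????? -> prefix_len=4
Fragment 2: offset=11 data="C" -> buffer=IsCx???????C -> prefix_len=4
Fragment 3: offset=4 data="kPg" -> buffer=IsCxkPg????C -> prefix_len=7
Fragment 4: offset=7 data="rhaM" -> buffer=IsCxkPgrhaMC -> prefix_len=12

Answer: 4 4 7 12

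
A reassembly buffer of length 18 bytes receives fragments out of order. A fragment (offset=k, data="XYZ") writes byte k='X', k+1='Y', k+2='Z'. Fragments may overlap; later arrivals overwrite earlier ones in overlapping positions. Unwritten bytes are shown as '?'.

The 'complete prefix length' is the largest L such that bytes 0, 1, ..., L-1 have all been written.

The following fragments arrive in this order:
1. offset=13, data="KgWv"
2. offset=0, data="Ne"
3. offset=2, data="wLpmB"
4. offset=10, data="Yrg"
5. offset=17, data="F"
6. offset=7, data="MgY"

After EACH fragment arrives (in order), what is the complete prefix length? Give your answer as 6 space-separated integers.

Answer: 0 2 7 7 7 18

Derivation:
Fragment 1: offset=13 data="KgWv" -> buffer=?????????????KgWv? -> prefix_len=0
Fragment 2: offset=0 data="Ne" -> buffer=Ne???????????KgWv? -> prefix_len=2
Fragment 3: offset=2 data="wLpmB" -> buffer=NewLpmB??????KgWv? -> prefix_len=7
Fragment 4: offset=10 data="Yrg" -> buffer=NewLpmB???YrgKgWv? -> prefix_len=7
Fragment 5: offset=17 data="F" -> buffer=NewLpmB???YrgKgWvF -> prefix_len=7
Fragment 6: offset=7 data="MgY" -> buffer=NewLpmBMgYYrgKgWvF -> prefix_len=18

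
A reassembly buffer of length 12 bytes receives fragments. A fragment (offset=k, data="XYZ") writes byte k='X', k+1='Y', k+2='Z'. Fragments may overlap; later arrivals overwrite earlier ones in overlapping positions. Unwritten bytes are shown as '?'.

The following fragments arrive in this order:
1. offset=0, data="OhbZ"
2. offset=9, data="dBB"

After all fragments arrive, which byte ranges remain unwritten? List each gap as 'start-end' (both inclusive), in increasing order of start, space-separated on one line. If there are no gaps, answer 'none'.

Answer: 4-8

Derivation:
Fragment 1: offset=0 len=4
Fragment 2: offset=9 len=3
Gaps: 4-8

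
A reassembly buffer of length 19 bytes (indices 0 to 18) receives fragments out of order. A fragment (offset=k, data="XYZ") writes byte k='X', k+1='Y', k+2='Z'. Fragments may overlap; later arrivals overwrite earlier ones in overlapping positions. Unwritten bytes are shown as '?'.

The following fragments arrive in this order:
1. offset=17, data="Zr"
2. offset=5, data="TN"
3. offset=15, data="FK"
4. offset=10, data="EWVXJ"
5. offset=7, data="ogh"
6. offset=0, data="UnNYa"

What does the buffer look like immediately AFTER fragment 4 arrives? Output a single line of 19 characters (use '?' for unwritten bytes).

Fragment 1: offset=17 data="Zr" -> buffer=?????????????????Zr
Fragment 2: offset=5 data="TN" -> buffer=?????TN??????????Zr
Fragment 3: offset=15 data="FK" -> buffer=?????TN????????FKZr
Fragment 4: offset=10 data="EWVXJ" -> buffer=?????TN???EWVXJFKZr

Answer: ?????TN???EWVXJFKZr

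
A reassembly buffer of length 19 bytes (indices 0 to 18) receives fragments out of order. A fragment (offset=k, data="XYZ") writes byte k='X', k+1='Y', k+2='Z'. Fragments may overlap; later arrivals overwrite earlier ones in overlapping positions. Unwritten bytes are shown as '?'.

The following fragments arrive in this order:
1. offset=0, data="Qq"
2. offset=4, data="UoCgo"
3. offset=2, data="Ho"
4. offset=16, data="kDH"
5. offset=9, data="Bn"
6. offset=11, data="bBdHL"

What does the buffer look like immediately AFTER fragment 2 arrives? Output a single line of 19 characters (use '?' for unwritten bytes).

Answer: Qq??UoCgo??????????

Derivation:
Fragment 1: offset=0 data="Qq" -> buffer=Qq?????????????????
Fragment 2: offset=4 data="UoCgo" -> buffer=Qq??UoCgo??????????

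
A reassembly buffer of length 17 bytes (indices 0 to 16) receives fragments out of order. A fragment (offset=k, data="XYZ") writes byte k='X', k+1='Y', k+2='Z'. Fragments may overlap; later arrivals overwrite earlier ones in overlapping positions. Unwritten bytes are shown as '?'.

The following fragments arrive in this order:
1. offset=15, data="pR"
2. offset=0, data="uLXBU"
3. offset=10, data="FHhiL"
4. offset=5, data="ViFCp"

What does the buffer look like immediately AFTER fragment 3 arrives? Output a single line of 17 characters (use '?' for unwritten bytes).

Answer: uLXBU?????FHhiLpR

Derivation:
Fragment 1: offset=15 data="pR" -> buffer=???????????????pR
Fragment 2: offset=0 data="uLXBU" -> buffer=uLXBU??????????pR
Fragment 3: offset=10 data="FHhiL" -> buffer=uLXBU?????FHhiLpR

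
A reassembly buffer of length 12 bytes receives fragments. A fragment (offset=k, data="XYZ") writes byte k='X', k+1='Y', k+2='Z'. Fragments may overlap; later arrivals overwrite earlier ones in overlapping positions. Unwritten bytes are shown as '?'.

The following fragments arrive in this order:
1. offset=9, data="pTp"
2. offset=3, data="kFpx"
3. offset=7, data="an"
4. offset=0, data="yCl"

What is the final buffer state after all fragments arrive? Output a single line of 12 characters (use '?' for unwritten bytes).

Answer: yClkFpxanpTp

Derivation:
Fragment 1: offset=9 data="pTp" -> buffer=?????????pTp
Fragment 2: offset=3 data="kFpx" -> buffer=???kFpx??pTp
Fragment 3: offset=7 data="an" -> buffer=???kFpxanpTp
Fragment 4: offset=0 data="yCl" -> buffer=yClkFpxanpTp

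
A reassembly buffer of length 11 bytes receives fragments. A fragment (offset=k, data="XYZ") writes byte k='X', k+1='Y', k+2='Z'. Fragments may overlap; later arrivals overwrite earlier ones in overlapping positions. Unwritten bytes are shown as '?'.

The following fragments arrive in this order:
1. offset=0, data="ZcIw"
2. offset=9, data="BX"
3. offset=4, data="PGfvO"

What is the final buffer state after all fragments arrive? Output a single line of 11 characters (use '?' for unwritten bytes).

Fragment 1: offset=0 data="ZcIw" -> buffer=ZcIw???????
Fragment 2: offset=9 data="BX" -> buffer=ZcIw?????BX
Fragment 3: offset=4 data="PGfvO" -> buffer=ZcIwPGfvOBX

Answer: ZcIwPGfvOBX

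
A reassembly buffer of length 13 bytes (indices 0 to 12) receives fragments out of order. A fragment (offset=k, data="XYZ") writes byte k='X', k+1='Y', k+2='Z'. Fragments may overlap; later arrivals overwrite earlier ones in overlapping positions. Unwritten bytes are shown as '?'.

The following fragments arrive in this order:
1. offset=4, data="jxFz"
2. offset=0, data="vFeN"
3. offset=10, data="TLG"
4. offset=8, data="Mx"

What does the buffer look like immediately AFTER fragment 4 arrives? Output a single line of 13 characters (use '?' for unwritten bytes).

Answer: vFeNjxFzMxTLG

Derivation:
Fragment 1: offset=4 data="jxFz" -> buffer=????jxFz?????
Fragment 2: offset=0 data="vFeN" -> buffer=vFeNjxFz?????
Fragment 3: offset=10 data="TLG" -> buffer=vFeNjxFz??TLG
Fragment 4: offset=8 data="Mx" -> buffer=vFeNjxFzMxTLG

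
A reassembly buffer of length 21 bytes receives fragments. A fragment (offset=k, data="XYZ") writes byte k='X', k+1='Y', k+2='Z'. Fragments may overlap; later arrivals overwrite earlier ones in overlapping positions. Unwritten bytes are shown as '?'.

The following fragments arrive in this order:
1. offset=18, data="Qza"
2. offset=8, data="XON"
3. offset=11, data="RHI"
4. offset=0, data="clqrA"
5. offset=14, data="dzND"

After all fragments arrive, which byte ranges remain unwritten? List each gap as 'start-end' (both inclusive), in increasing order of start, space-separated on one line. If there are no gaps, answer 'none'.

Fragment 1: offset=18 len=3
Fragment 2: offset=8 len=3
Fragment 3: offset=11 len=3
Fragment 4: offset=0 len=5
Fragment 5: offset=14 len=4
Gaps: 5-7

Answer: 5-7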